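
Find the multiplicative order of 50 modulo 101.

100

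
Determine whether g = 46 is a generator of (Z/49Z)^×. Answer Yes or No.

No

φ(49) = φ(7^2) = 7·(7−1) = 42 = 2 · 3 · 7.
46 is a primitive root mod 49 iff 46^(φ(49)/q) ≢ 1 for every prime q | φ(49), i.e. q ∈ {2, 3, 7}.
46^21 ≡ 1 (mod 49)  [q = 2: ≡ 1 ✗]
46^14 ≡ 30 (mod 49)  [q = 3: ≢ 1 ✓]
46^6 ≡ 43 (mod 49)  [q = 7: ≢ 1 ✓]
Since 46^21 ≡ 1, the order of 46 divides 21 < 42, so 46 is not a primitive root.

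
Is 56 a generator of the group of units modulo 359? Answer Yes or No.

Yes

φ(359) = 359 − 1 = 358 = 2 · 179.
56 is a primitive root mod 359 iff 56^(φ(359)/q) ≢ 1 for every prime q | φ(359), i.e. q ∈ {2, 179}.
56^179 ≡ 358 (mod 359)  [q = 2: ≢ 1 ✓]
56^2 ≡ 264 (mod 359)  [q = 179: ≢ 1 ✓]
None equal 1, so ord_359(56) = 358: 56 is a primitive root.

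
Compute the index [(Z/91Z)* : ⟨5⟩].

6

The order of 5 must divide φ(91) = φ(7·13) = (7−1)·(13−1) = 6·12 = 72 = 2^3 · 3^2.
Divisors of 72: 1, 2, 3, 4, 6, 8, 9, 12, 18, 24, 36, 72.
Evaluate successive powers at the divisors of 72:
5^1 ≡ 5 (mod 91)
5^2 ≡ 25 (mod 91)
5^3 ≡ 34 (mod 91)
5^4 ≡ 79 (mod 91)
5^6 ≡ 64 (mod 91)
5^8 ≡ 53 (mod 91)
5^9 ≡ 83 (mod 91)
5^12 ≡ 1 (mod 91) ✓
So ord_91(5) = 12, hence |⟨5⟩| = 12.
[(Z/91Z)^× : ⟨5⟩] = 72/12 = 6.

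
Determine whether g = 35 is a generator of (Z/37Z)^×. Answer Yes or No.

φ(37) = 37 − 1 = 36 = 2^2 · 3^2.
It suffices to check that the order of 35 is not a proper divisor of 36: compute 35^(36/q) for q ∈ {2, 3}.
35^18 ≡ 36 (mod 37)  [q = 2: ≢ 1 ✓]
35^12 ≡ 26 (mod 37)  [q = 3: ≢ 1 ✓]
Every test exponent gives a nontrivial residue, hence 35 generates the full group.

Yes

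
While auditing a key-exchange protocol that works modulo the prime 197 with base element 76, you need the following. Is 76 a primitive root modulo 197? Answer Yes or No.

No

φ(197) = 197 − 1 = 196 = 2^2 · 7^2.
76 is a primitive root mod 197 iff 76^(φ(197)/q) ≢ 1 for every prime q | φ(197), i.e. q ∈ {2, 7}.
76^98 ≡ 1 (mod 197)  [q = 2: ≡ 1 ✗]
76^28 ≡ 178 (mod 197)  [q = 7: ≢ 1 ✓]
76^98 ≡ 1 shows ord(76) | 98, strictly less than φ(197); not a primitive root.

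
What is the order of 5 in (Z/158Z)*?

39

By Lagrange's theorem, ord_158(5) divides φ(158) = φ(2)·φ(79) = 1·78 = 78 = 2 · 3 · 13.
Divisors of 78: 1, 2, 3, 6, 13, 26, 39, 78.
Evaluate successive powers at the divisors of 78:
5^1 ≡ 5
5^2 ≡ 25
5^3 ≡ 125
5^6 ≡ 141
5^13 ≡ 23
5^26 ≡ 55
5^39 ≡ 1
The smallest such exponent is 39, so the order of 5 is 39.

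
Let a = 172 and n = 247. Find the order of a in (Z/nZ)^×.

ord(172) | φ(247) = φ(13·19) = (13−1)·(19−1) = 12·18 = 216 = 2^3 · 3^3.
Divisors of 216: 1, 2, 3, 4, 6, 8, 9, 12, 18, 24, 27, 36, 54, 72, 108, 216.
Compute 172^d (mod 247) for the divisors d until we hit 1:
172^1 ≡ 172 (mod 247)
172^2 ≡ 191 (mod 247)
172^3 ≡ 1 (mod 247) ✓
Therefore the multiplicative order of 172 modulo 247 is 3.

3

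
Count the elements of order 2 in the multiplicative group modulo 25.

1

φ(25) = φ(5^2) = 5·(5−1) = 20 = 2^2 · 5.
In a cyclic group of order 20, there are φ(d) elements of order d for each divisor d of 20, and zero for non-divisors.
2 | 20, and φ(2) = 2 − 1 = 1.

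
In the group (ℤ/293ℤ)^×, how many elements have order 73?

72

φ(293) = 293 − 1 = 292 = 2^2 · 73.
Since (Z/293Z)^× is cyclic of order 292, the number of elements of order d is φ(d) when d | 292 and 0 otherwise.
73 | 292, and φ(73) = 73 − 1 = 72.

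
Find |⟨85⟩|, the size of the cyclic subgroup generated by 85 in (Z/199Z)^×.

22

The order of 85 must divide φ(199) = 199 − 1 = 198 = 2 · 3^2 · 11.
Divisors of 198: 1, 2, 3, 6, 9, 11, 18, 22, 33, 66, 99, 198.
Compute 85^d (mod 199) for the divisors d until we hit 1:
85^1 ≡ 85
85^2 ≡ 61
85^3 ≡ 11
85^6 ≡ 121
85^9 ≡ 137
85^11 ≡ 198
85^18 ≡ 63
85^22 ≡ 1
The smallest such exponent is 22, so the order of 85 is 22.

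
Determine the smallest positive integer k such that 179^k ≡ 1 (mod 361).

ord(179) | φ(361) = φ(19^2) = 19·(19−1) = 342 = 2 · 3^2 · 19.
Divisors of 342: 1, 2, 3, 6, 9, 18, 19, 38, 57, 114, 171, 342.
Evaluate successive powers at the divisors of 342:
179^1 ≡ 179 (mod 361)
179^2 ≡ 273 (mod 361)
179^3 ≡ 132 (mod 361)
179^6 ≡ 96 (mod 361)
179^9 ≡ 37 (mod 361)
179^18 ≡ 286 (mod 361)
179^19 ≡ 293 (mod 361)
179^38 ≡ 292 (mod 361)
179^57 ≡ 360 (mod 361)
179^114 ≡ 1 (mod 361) ✓
Hence ord(179) = 114.

114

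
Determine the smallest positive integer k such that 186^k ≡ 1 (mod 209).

18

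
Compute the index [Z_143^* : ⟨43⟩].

20

Since 43 ∈ (Z/143Z)^×, its order divides φ(143) = φ(11·13) = (11−1)·(13−1) = 10·12 = 120 = 2^3 · 3 · 5.
Divisors of 120: 1, 2, 3, 4, 5, 6, 8, 10, 12, 15, 20, 24, 30, 40, 60, 120.
Test each divisor d:
43^1 ≡ 43
43^2 ≡ 133
43^3 ≡ 142
43^4 ≡ 100
43^5 ≡ 10
43^6 ≡ 1
The order of 43 is 6, so the subgroup it generates has 6 elements.
Index = |(Z/143Z)^×| / |⟨43⟩| = 120 / 6 = 20.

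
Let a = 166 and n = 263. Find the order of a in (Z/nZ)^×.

The order of 166 must divide φ(263) = 263 − 1 = 262 = 2 · 131.
Divisors of 262: 1, 2, 131, 262.
Check 166^d mod 263 for each divisor in increasing order:
166^1 ≡ 166
166^2 ≡ 204
166^131 ≡ 1
Hence ord(166) = 131.

131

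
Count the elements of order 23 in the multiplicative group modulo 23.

φ(23) = 23 − 1 = 22 = 2 · 11.
Since (Z/23Z)^× is cyclic of order 22, the number of elements of order d is φ(d) when d | 22 and 0 otherwise.
Since 23 ∤ 22, the count is 0.

0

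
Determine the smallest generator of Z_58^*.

3

φ(58) = φ(2)·φ(29) = 1·28 = 28 = 2^2 · 7.
Test candidates g = 2, 3, … against the prime factors q ∈ {2, 7} of φ(58): g is a generator iff g^(28/q) ≢ 1 for every such q.
g = 2: gcd(2, 58) = 2 > 1, not a unit — skip.
g = 3: 3^14 ≡ 57; 3^4 ≡ 23 — none is 1, so 3 is a primitive root.
So 3 is the smallest generator of (Z/58Z)^×.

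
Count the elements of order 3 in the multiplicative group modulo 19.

2

φ(19) = 19 − 1 = 18 = 2 · 3^2.
In a cyclic group of order 18, there are φ(d) elements of order d for each divisor d of 18, and zero for non-divisors.
3 | 18, and φ(3) = 3 − 1 = 2.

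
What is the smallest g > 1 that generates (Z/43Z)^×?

3

φ(43) = 43 − 1 = 42 = 2 · 3 · 7.
g is a primitive root iff g^(42/q) ≢ 1 (mod 43) for each prime q ∈ {2, 3, 7}.
g = 2: 2^21 ≡ 42; 2^14 ≡ 1 — hits 1, so not a primitive root.
g = 3: 3^21 ≡ 42; 3^14 ≡ 36; 3^6 ≡ 41 — none is 1, so 3 is a primitive root.
Hence the least primitive root of 43 is 3.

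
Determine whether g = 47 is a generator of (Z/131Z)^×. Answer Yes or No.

φ(131) = 131 − 1 = 130 = 2 · 5 · 13.
It suffices to check that the order of 47 is not a proper divisor of 130: compute 47^(130/q) for q ∈ {2, 5, 13}.
47^65 ≡ 130 (mod 131)  [q = 2: ≢ 1 ✓]
47^26 ≡ 1 (mod 131)  [q = 5: ≡ 1 ✗]
47^10 ≡ 107 (mod 131)  [q = 13: ≢ 1 ✓]
Since 47^26 ≡ 1, the order of 47 divides 26 < 130, so 47 is not a primitive root.

No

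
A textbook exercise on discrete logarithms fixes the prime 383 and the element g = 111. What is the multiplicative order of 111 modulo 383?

382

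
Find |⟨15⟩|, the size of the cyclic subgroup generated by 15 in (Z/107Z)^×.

106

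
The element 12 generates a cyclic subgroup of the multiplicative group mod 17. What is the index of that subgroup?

ord(12) | φ(17) = 17 − 1 = 16 = 2^4.
Divisors of 16: 1, 2, 4, 8, 16.
Test each divisor d:
12^1 ≡ 12
12^2 ≡ 8
12^4 ≡ 13
12^8 ≡ 16
12^16 ≡ 1
The order of 12 is 16, so the subgroup it generates has 16 elements.
[(Z/17Z)^× : ⟨12⟩] = 16/16 = 1.

1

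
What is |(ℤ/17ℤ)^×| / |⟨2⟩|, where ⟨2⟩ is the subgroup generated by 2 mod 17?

By Lagrange's theorem, ord_17(2) divides φ(17) = 17 − 1 = 16 = 2^4.
Divisors of 16: 1, 2, 4, 8, 16.
Check 2^d mod 17 for each divisor in increasing order:
2^1 ≡ 2 (mod 17)
2^2 ≡ 4 (mod 17)
2^4 ≡ 16 (mod 17)
2^8 ≡ 1 (mod 17) ✓
The order of 2 is 8, so the subgroup it generates has 8 elements.
The index is φ(17) / ord(2) = 16 / 8 = 2.

2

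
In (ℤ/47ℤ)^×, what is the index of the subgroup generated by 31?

1

Since 31 ∈ (Z/47Z)^×, its order divides φ(47) = 47 − 1 = 46 = 2 · 23.
Divisors of 46: 1, 2, 23, 46.
Check 31^d mod 47 for each divisor in increasing order:
31^1 ≡ 31
31^2 ≡ 21
31^23 ≡ 46
31^46 ≡ 1
So ord_47(31) = 46, hence |⟨31⟩| = 46.
[(Z/47Z)^× : ⟨31⟩] = 46/46 = 1.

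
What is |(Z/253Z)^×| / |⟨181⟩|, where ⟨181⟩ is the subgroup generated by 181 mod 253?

The order of 181 must divide φ(253) = φ(11·23) = (11−1)·(23−1) = 10·22 = 220 = 2^2 · 5 · 11.
Divisors of 220: 1, 2, 4, 5, 10, 11, 20, 22, 44, 55, 110, 220.
Evaluate successive powers at the divisors of 220:
181^1 ≡ 181 (mod 253)
181^2 ≡ 124 (mod 253)
181^4 ≡ 196 (mod 253)
181^5 ≡ 56 (mod 253)
181^10 ≡ 100 (mod 253)
181^11 ≡ 137 (mod 253)
181^20 ≡ 133 (mod 253)
181^22 ≡ 47 (mod 253)
181^44 ≡ 185 (mod 253)
181^55 ≡ 45 (mod 253)
181^110 ≡ 1 (mod 253) ✓
So ord_253(181) = 110, hence |⟨181⟩| = 110.
[(Z/253Z)^× : ⟨181⟩] = 220/110 = 2.

2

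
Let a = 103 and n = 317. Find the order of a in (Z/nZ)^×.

79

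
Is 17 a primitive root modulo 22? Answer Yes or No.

Yes

φ(22) = φ(2)·φ(11) = 1·10 = 10 = 2 · 5.
17 is a primitive root mod 22 iff 17^(φ(22)/q) ≢ 1 for every prime q | φ(22), i.e. q ∈ {2, 5}.
17^5 ≡ 21 (mod 22)  [q = 2: ≢ 1 ✓]
17^2 ≡ 3 (mod 22)  [q = 5: ≢ 1 ✓]
All checks pass, so 17 has order 10 and is a primitive root modulo 22.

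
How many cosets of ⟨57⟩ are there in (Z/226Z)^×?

4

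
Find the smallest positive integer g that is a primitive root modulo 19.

φ(19) = 19 − 1 = 18 = 2 · 3^2.
Test candidates g = 2, 3, … against the prime factors q ∈ {2, 3} of φ(19): g is a generator iff g^(18/q) ≢ 1 for every such q.
g = 2: 2^9 ≡ 18; 2^6 ≡ 7 — none is 1, so 2 is a primitive root.
Hence the least primitive root of 19 is 2.

2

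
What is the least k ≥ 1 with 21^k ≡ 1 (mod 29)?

ord(21) | φ(29) = 29 − 1 = 28 = 2^2 · 7.
Divisors of 28: 1, 2, 4, 7, 14, 28.
Evaluate successive powers at the divisors of 28:
21^1 ≡ 21 (mod 29)
21^2 ≡ 6 (mod 29)
21^4 ≡ 7 (mod 29)
21^7 ≡ 12 (mod 29)
21^14 ≡ 28 (mod 29)
21^28 ≡ 1 (mod 29) ✓
So ord_29(21) = 28.

28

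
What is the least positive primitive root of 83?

2

φ(83) = 83 − 1 = 82 = 2 · 41.
Test candidates g = 2, 3, … against the prime factors q ∈ {2, 41} of φ(83): g is a generator iff g^(82/q) ≢ 1 for every such q.
g = 2: 2^41 ≡ 82; 2^2 ≡ 4 — none is 1, so 2 is a primitive root.
So 2 is the smallest generator of (Z/83Z)^×.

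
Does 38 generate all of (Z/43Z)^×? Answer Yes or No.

φ(43) = 43 − 1 = 42 = 2 · 3 · 7.
Test 38^(42/q) mod 43 for each prime factor q of 42:
38^21 ≡ 1 (mod 43)  [q = 2: ≡ 1 ✗]
38^14 ≡ 36 (mod 43)  [q = 3: ≢ 1 ✓]
38^6 ≡ 16 (mod 43)  [q = 7: ≢ 1 ✓]
The check at q = 2 fails, so 38 generates a proper subgroup.

No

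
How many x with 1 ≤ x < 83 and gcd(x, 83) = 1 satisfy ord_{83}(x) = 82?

φ(83) = 83 − 1 = 82 = 2 · 41.
Since (Z/83Z)^× is cyclic of order 82, the number of elements of order d is φ(d) when d | 82 and 0 otherwise.
82 = 2 · 41 divides 82, and φ(82) = 40.

40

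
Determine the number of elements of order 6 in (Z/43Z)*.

2

φ(43) = 43 − 1 = 42 = 2 · 3 · 7.
In a cyclic group of order 42, there are φ(d) elements of order d for each divisor d of 42, and zero for non-divisors.
6 = 2 · 3 divides 42, and φ(6) = 2.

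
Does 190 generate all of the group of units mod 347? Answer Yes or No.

Yes

φ(347) = 347 − 1 = 346 = 2 · 173.
190 is a primitive root mod 347 iff 190^(φ(347)/q) ≢ 1 for every prime q | φ(347), i.e. q ∈ {2, 173}.
190^173 ≡ 346 (mod 347)  [q = 2: ≢ 1 ✓]
190^2 ≡ 12 (mod 347)  [q = 173: ≢ 1 ✓]
All checks pass, so 190 has order 346 and is a primitive root modulo 347.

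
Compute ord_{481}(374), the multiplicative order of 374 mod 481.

By Lagrange's theorem, ord_481(374) divides φ(481) = φ(13·37) = (13−1)·(37−1) = 12·36 = 432 = 2^4 · 3^3.
Divisors of 432: 1, 2, 3, 4, 6, 8, 9, 12, 16, 18, 24, 27, 36, 48, 54, 72, 108, 144, 216, 432.
Evaluate successive powers at the divisors of 432:
374^1 ≡ 374
374^2 ≡ 386
374^3 ≡ 64
374^4 ≡ 367
374^6 ≡ 248
374^8 ≡ 9
374^9 ≡ 480
374^12 ≡ 417
374^16 ≡ 81
374^18 ≡ 1
Hence ord(374) = 18.

18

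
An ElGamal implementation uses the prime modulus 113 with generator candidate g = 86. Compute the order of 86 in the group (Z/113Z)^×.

By Lagrange's theorem, ord_113(86) divides φ(113) = 113 − 1 = 112 = 2^4 · 7.
Divisors of 112: 1, 2, 4, 7, 8, 14, 16, 28, 56, 112.
Check 86^d mod 113 for each divisor in increasing order:
86^1 ≡ 86 (mod 113)
86^2 ≡ 51 (mod 113)
86^4 ≡ 2 (mod 113)
86^7 ≡ 71 (mod 113)
86^8 ≡ 4 (mod 113)
86^14 ≡ 69 (mod 113)
86^16 ≡ 16 (mod 113)
86^28 ≡ 15 (mod 113)
86^56 ≡ 112 (mod 113)
86^112 ≡ 1 (mod 113) ✓
Hence ord(86) = 112.

112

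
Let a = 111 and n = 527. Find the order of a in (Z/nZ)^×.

120

ord(111) | φ(527) = φ(17·31) = (17−1)·(31−1) = 16·30 = 480 = 2^5 · 3 · 5.
Divisors of 480: 1, 2, 3, 4, 5, 6, 8, 10, 12, 15, 16, 20, 24, 30, 32, 40, 48, 60, 80, 96, 120, 160, 240, 480.
Compute 111^d (mod 527) for the divisors d until we hit 1:
111^1 ≡ 111 (mod 527)
111^2 ≡ 200 (mod 527)
111^3 ≡ 66 (mod 527)
111^4 ≡ 475 (mod 527)
111^5 ≡ 25 (mod 527)
111^6 ≡ 140 (mod 527)
111^8 ≡ 69 (mod 527)
111^10 ≡ 98 (mod 527)
111^12 ≡ 101 (mod 527)
111^15 ≡ 342 (mod 527)
111^16 ≡ 18 (mod 527)
111^20 ≡ 118 (mod 527)
111^24 ≡ 188 (mod 527)
111^30 ≡ 497 (mod 527)
111^32 ≡ 324 (mod 527)
111^40 ≡ 222 (mod 527)
111^48 ≡ 35 (mod 527)
111^60 ≡ 373 (mod 527)
111^80 ≡ 273 (mod 527)
111^96 ≡ 171 (mod 527)
111^120 ≡ 1 (mod 527) ✓
Hence ord(111) = 120.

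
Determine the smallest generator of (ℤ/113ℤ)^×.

3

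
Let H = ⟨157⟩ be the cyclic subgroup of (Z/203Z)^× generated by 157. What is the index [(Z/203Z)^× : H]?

By Lagrange's theorem, ord_203(157) divides φ(203) = φ(7·29) = (7−1)·(29−1) = 6·28 = 168 = 2^3 · 3 · 7.
Divisors of 168: 1, 2, 3, 4, 6, 7, 8, 12, 14, 21, 24, 28, 42, 56, 84, 168.
Compute 157^d (mod 203) for the divisors d until we hit 1:
157^1 ≡ 157 (mod 203)
157^2 ≡ 86 (mod 203)
157^3 ≡ 104 (mod 203)
157^4 ≡ 88 (mod 203)
157^6 ≡ 57 (mod 203)
157^7 ≡ 17 (mod 203)
157^8 ≡ 30 (mod 203)
157^12 ≡ 1 (mod 203) ✓
The order of 157 is 12, so the subgroup it generates has 12 elements.
Index = |(Z/203Z)^×| / |⟨157⟩| = 168 / 12 = 14.

14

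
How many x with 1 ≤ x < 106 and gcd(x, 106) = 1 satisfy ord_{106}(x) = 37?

0

φ(106) = φ(2)·φ(53) = 1·52 = 52 = 2^2 · 13.
(Z/106Z)^× is cyclic (|G| = 52); a cyclic group of order m has exactly φ(d) elements of each order d | m, and none otherwise.
Since 37 ∤ 52, the count is 0.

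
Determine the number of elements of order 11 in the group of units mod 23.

φ(23) = 23 − 1 = 22 = 2 · 11.
Since (Z/23Z)^× is cyclic of order 22, the number of elements of order d is φ(d) when d | 22 and 0 otherwise.
11 | 22, and φ(11) = 11 − 1 = 10.

10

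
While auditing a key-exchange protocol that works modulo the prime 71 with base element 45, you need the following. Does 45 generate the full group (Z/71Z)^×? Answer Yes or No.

No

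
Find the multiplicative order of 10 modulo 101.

4

The order of 10 must divide φ(101) = 101 − 1 = 100 = 2^2 · 5^2.
Divisors of 100: 1, 2, 4, 5, 10, 20, 25, 50, 100.
Evaluate successive powers at the divisors of 100:
10^1 ≡ 10 (mod 101)
10^2 ≡ 100 (mod 101)
10^4 ≡ 1 (mod 101) ✓
Therefore the multiplicative order of 10 modulo 101 is 4.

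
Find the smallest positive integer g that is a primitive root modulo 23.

5

φ(23) = 23 − 1 = 22 = 2 · 11.
Test candidates g = 2, 3, … against the prime factors q ∈ {2, 11} of φ(23): g is a generator iff g^(22/q) ≢ 1 for every such q.
g = 2: 2^11 ≡ 1 — hits 1, so not a primitive root.
g = 3: 3^11 ≡ 1 — hits 1, so not a primitive root.
g = 4: 4^11 ≡ 1 — hits 1, so not a primitive root.
g = 5: 5^11 ≡ 22; 5^2 ≡ 2 — none is 1, so 5 is a primitive root.
So 5 is the smallest generator of (Z/23Z)^×.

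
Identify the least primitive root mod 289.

3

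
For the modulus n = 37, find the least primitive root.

φ(37) = 37 − 1 = 36 = 2^2 · 3^2.
g is a primitive root iff g^(36/q) ≢ 1 (mod 37) for each prime q ∈ {2, 3}.
g = 2: 2^18 ≡ 36; 2^12 ≡ 26 — none is 1, so 2 is a primitive root.
Hence the least primitive root of 37 is 2.

2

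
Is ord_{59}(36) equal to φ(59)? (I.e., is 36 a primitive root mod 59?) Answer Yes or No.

φ(59) = 59 − 1 = 58 = 2 · 29.
Test 36^(58/q) mod 59 for each prime factor q of 58:
36^29 ≡ 1 (mod 59)  [q = 2: ≡ 1 ✗]
36^2 ≡ 57 (mod 59)  [q = 29: ≢ 1 ✓]
Since 36^29 ≡ 1, the order of 36 divides 29 < 58, so 36 is not a primitive root.

No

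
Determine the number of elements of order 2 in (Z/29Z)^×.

1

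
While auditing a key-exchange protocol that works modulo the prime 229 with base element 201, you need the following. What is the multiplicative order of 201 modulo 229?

ord(201) | φ(229) = 229 − 1 = 228 = 2^2 · 3 · 19.
Divisors of 228: 1, 2, 3, 4, 6, 12, 19, 38, 57, 76, 114, 228.
Compute 201^d (mod 229) for the divisors d until we hit 1:
201^1 ≡ 201 (mod 229)
201^2 ≡ 97 (mod 229)
201^3 ≡ 32 (mod 229)
201^4 ≡ 20 (mod 229)
201^6 ≡ 108 (mod 229)
201^12 ≡ 214 (mod 229)
201^19 ≡ 18 (mod 229)
201^38 ≡ 95 (mod 229)
201^57 ≡ 107 (mod 229)
201^76 ≡ 94 (mod 229)
201^114 ≡ 228 (mod 229)
201^228 ≡ 1 (mod 229) ✓
So ord_229(201) = 228.

228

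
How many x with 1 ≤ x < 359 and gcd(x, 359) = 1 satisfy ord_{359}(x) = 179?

178

φ(359) = 359 − 1 = 358 = 2 · 179.
In a cyclic group of order 358, there are φ(d) elements of order d for each divisor d of 358, and zero for non-divisors.
179 | 358, and φ(179) = 179 − 1 = 178.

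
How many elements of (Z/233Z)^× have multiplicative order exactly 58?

φ(233) = 233 − 1 = 232 = 2^3 · 29.
In a cyclic group of order 232, there are φ(d) elements of order d for each divisor d of 232, and zero for non-divisors.
58 = 2 · 29 divides 232, and φ(58) = 28.

28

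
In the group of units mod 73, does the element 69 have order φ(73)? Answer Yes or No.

No

φ(73) = 73 − 1 = 72 = 2^3 · 3^2.
It suffices to check that the order of 69 is not a proper divisor of 72: compute 69^(72/q) for q ∈ {2, 3}.
69^36 ≡ 1 (mod 73)  [q = 2: ≡ 1 ✗]
69^24 ≡ 8 (mod 73)  [q = 3: ≢ 1 ✓]
The check at q = 2 fails, so 69 generates a proper subgroup.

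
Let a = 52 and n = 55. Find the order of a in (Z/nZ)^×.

Since 52 ∈ (Z/55Z)^×, its order divides φ(55) = φ(5·11) = (5−1)·(11−1) = 4·10 = 40 = 2^3 · 5.
Divisors of 40: 1, 2, 4, 5, 8, 10, 20, 40.
Check 52^d mod 55 for each divisor in increasing order:
52^1 ≡ 52 (mod 55)
52^2 ≡ 9 (mod 55)
52^4 ≡ 26 (mod 55)
52^5 ≡ 32 (mod 55)
52^8 ≡ 16 (mod 55)
52^10 ≡ 34 (mod 55)
52^20 ≡ 1 (mod 55) ✓
So ord_55(52) = 20.

20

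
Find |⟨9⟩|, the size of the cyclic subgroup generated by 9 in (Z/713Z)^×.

165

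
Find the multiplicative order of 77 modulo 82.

By Lagrange's theorem, ord_82(77) divides φ(82) = φ(2)·φ(41) = 1·40 = 40 = 2^3 · 5.
Divisors of 40: 1, 2, 4, 5, 8, 10, 20, 40.
Evaluate successive powers at the divisors of 40:
77^1 ≡ 77
77^2 ≡ 25
77^4 ≡ 51
77^5 ≡ 73
77^8 ≡ 59
77^10 ≡ 81
77^20 ≡ 1
Therefore the multiplicative order of 77 modulo 82 is 20.

20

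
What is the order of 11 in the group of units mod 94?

46

By Lagrange's theorem, ord_94(11) divides φ(94) = φ(2)·φ(47) = 1·46 = 46 = 2 · 23.
Divisors of 46: 1, 2, 23, 46.
Check 11^d mod 94 for each divisor in increasing order:
11^1 ≡ 11
11^2 ≡ 27
11^23 ≡ 93
11^46 ≡ 1
Hence ord(11) = 46.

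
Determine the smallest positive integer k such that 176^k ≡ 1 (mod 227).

113

Since 176 ∈ (Z/227Z)^×, its order divides φ(227) = 227 − 1 = 226 = 2 · 113.
Divisors of 226: 1, 2, 113, 226.
Evaluate successive powers at the divisors of 226:
176^1 ≡ 176 (mod 227)
176^2 ≡ 104 (mod 227)
176^113 ≡ 1 (mod 227) ✓
Hence ord(176) = 113.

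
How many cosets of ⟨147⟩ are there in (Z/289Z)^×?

1

The order of 147 must divide φ(289) = φ(17^2) = 17·(17−1) = 272 = 2^4 · 17.
Divisors of 272: 1, 2, 4, 8, 16, 17, 34, 68, 136, 272.
Compute 147^d (mod 289) for the divisors d until we hit 1:
147^1 ≡ 147 (mod 289)
147^2 ≡ 223 (mod 289)
147^4 ≡ 21 (mod 289)
147^8 ≡ 152 (mod 289)
147^16 ≡ 273 (mod 289)
147^17 ≡ 249 (mod 289)
147^34 ≡ 155 (mod 289)
147^68 ≡ 38 (mod 289)
147^136 ≡ 288 (mod 289)
147^272 ≡ 1 (mod 289) ✓
So ord_289(147) = 272, hence |⟨147⟩| = 272.
Index = |(Z/289Z)^×| / |⟨147⟩| = 272 / 272 = 1.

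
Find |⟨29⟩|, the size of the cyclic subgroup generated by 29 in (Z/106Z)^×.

26

The order of 29 must divide φ(106) = φ(2)·φ(53) = 1·52 = 52 = 2^2 · 13.
Divisors of 52: 1, 2, 4, 13, 26, 52.
Evaluate successive powers at the divisors of 52:
29^1 ≡ 29 (mod 106)
29^2 ≡ 99 (mod 106)
29^4 ≡ 49 (mod 106)
29^13 ≡ 105 (mod 106)
29^26 ≡ 1 (mod 106) ✓
Therefore the multiplicative order of 29 modulo 106 is 26.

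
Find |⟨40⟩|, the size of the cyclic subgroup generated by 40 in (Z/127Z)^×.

Since 40 ∈ (Z/127Z)^×, its order divides φ(127) = 127 − 1 = 126 = 2 · 3^2 · 7.
Divisors of 126: 1, 2, 3, 6, 7, 9, 14, 18, 21, 42, 63, 126.
Compute 40^d (mod 127) for the divisors d until we hit 1:
40^1 ≡ 40
40^2 ≡ 76
40^3 ≡ 119
40^6 ≡ 64
40^7 ≡ 20
40^9 ≡ 123
40^14 ≡ 19
40^18 ≡ 16
40^21 ≡ 126
40^42 ≡ 1
So ord_127(40) = 42.

42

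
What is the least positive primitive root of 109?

6

φ(109) = 109 − 1 = 108 = 2^2 · 3^3.
g is a primitive root iff g^(108/q) ≢ 1 (mod 109) for each prime q ∈ {2, 3}.
g = 2: 2^54 ≡ 108; 2^36 ≡ 1 — hits 1, so not a primitive root.
g = 3: 3^54 ≡ 1 — hits 1, so not a primitive root.
g = 4: 4^54 ≡ 1 — hits 1, so not a primitive root.
g = 5: 5^54 ≡ 1 — hits 1, so not a primitive root.
g = 6: 6^54 ≡ 108; 6^36 ≡ 63 — none is 1, so 6 is a primitive root.
Hence the least primitive root of 109 is 6.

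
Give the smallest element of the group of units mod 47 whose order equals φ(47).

φ(47) = 47 − 1 = 46 = 2 · 23.
Test candidates g = 2, 3, … against the prime factors q ∈ {2, 23} of φ(47): g is a generator iff g^(46/q) ≢ 1 for every such q.
g = 2: 2^23 ≡ 1 — hits 1, so not a primitive root.
g = 3: 3^23 ≡ 1 — hits 1, so not a primitive root.
g = 4: 4^23 ≡ 1 — hits 1, so not a primitive root.
g = 5: 5^23 ≡ 46; 5^2 ≡ 25 — none is 1, so 5 is a primitive root.
So 5 is the smallest generator of (Z/47Z)^×.

5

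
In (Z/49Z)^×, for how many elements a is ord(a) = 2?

φ(49) = φ(7^2) = 7·(7−1) = 42 = 2 · 3 · 7.
Since (Z/49Z)^× is cyclic of order 42, the number of elements of order d is φ(d) when d | 42 and 0 otherwise.
2 | 42, and φ(2) = 2 − 1 = 1.

1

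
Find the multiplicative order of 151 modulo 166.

41

ord(151) | φ(166) = φ(2)·φ(83) = 1·82 = 82 = 2 · 41.
Divisors of 82: 1, 2, 41, 82.
Compute 151^d (mod 166) for the divisors d until we hit 1:
151^1 ≡ 151 (mod 166)
151^2 ≡ 59 (mod 166)
151^41 ≡ 1 (mod 166) ✓
Therefore the multiplicative order of 151 modulo 166 is 41.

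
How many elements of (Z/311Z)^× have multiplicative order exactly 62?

30

φ(311) = 311 − 1 = 310 = 2 · 5 · 31.
Since (Z/311Z)^× is cyclic of order 310, the number of elements of order d is φ(d) when d | 310 and 0 otherwise.
62 = 2 · 31 divides 310, and φ(62) = 30.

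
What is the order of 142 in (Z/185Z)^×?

4

ord(142) | φ(185) = φ(5·37) = (5−1)·(37−1) = 4·36 = 144 = 2^4 · 3^2.
Divisors of 144: 1, 2, 3, 4, 6, 8, 9, 12, 16, 18, 24, 36, 48, 72, 144.
Evaluate successive powers at the divisors of 144:
142^1 ≡ 142 (mod 185)
142^2 ≡ 184 (mod 185)
142^3 ≡ 43 (mod 185)
142^4 ≡ 1 (mod 185) ✓
Hence ord(142) = 4.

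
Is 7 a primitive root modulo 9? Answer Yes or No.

φ(9) = φ(3^2) = 3·(3−1) = 6 = 2 · 3.
It suffices to check that the order of 7 is not a proper divisor of 6: compute 7^(6/q) for q ∈ {2, 3}.
7^3 ≡ 1 (mod 9)  [q = 2: ≡ 1 ✗]
7^2 ≡ 4 (mod 9)  [q = 3: ≢ 1 ✓]
The check at q = 2 fails, so 7 generates a proper subgroup.

No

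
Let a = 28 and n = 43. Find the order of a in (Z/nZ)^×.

ord(28) | φ(43) = 43 − 1 = 42 = 2 · 3 · 7.
Divisors of 42: 1, 2, 3, 6, 7, 14, 21, 42.
Check 28^d mod 43 for each divisor in increasing order:
28^1 ≡ 28 (mod 43)
28^2 ≡ 10 (mod 43)
28^3 ≡ 22 (mod 43)
28^6 ≡ 11 (mod 43)
28^7 ≡ 7 (mod 43)
28^14 ≡ 6 (mod 43)
28^21 ≡ 42 (mod 43)
28^42 ≡ 1 (mod 43) ✓
So ord_43(28) = 42.

42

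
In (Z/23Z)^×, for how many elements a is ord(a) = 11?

10

φ(23) = 23 − 1 = 22 = 2 · 11.
Since (Z/23Z)^× is cyclic of order 22, the number of elements of order d is φ(d) when d | 22 and 0 otherwise.
11 | 22, and φ(11) = 11 − 1 = 10.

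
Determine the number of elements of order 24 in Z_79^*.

0

φ(79) = 79 − 1 = 78 = 2 · 3 · 13.
In a cyclic group of order 78, there are φ(d) elements of order d for each divisor d of 78, and zero for non-divisors.
24 does not divide 78, so no element of (Z/79Z)^× has order 24.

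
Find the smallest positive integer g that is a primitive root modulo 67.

2

φ(67) = 67 − 1 = 66 = 2 · 3 · 11.
Test candidates g = 2, 3, … against the prime factors q ∈ {2, 3, 11} of φ(67): g is a generator iff g^(66/q) ≢ 1 for every such q.
g = 2: 2^33 ≡ 66; 2^22 ≡ 37; 2^6 ≡ 64 — none is 1, so 2 is a primitive root.
So 2 is the smallest generator of (Z/67Z)^×.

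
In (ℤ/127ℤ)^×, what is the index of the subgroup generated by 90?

By Lagrange's theorem, ord_127(90) divides φ(127) = 127 − 1 = 126 = 2 · 3^2 · 7.
Divisors of 126: 1, 2, 3, 6, 7, 9, 14, 18, 21, 42, 63, 126.
Compute 90^d (mod 127) for the divisors d until we hit 1:
90^1 ≡ 90 (mod 127)
90^2 ≡ 99 (mod 127)
90^3 ≡ 20 (mod 127)
90^6 ≡ 19 (mod 127)
90^7 ≡ 59 (mod 127)
90^9 ≡ 126 (mod 127)
90^14 ≡ 52 (mod 127)
90^18 ≡ 1 (mod 127) ✓
Thus |⟨90⟩| = ord(90) = 18.
[(Z/127Z)^× : ⟨90⟩] = 126/18 = 7.

7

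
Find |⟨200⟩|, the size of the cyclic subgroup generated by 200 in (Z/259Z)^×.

36

The order of 200 must divide φ(259) = φ(7·37) = (7−1)·(37−1) = 6·36 = 216 = 2^3 · 3^3.
Divisors of 216: 1, 2, 3, 4, 6, 8, 9, 12, 18, 24, 27, 36, 54, 72, 108, 216.
Evaluate successive powers at the divisors of 216:
200^1 ≡ 200 (mod 259)
200^2 ≡ 114 (mod 259)
200^3 ≡ 8 (mod 259)
200^4 ≡ 46 (mod 259)
200^6 ≡ 64 (mod 259)
200^8 ≡ 44 (mod 259)
200^9 ≡ 253 (mod 259)
200^12 ≡ 211 (mod 259)
200^18 ≡ 36 (mod 259)
200^24 ≡ 232 (mod 259)
200^27 ≡ 43 (mod 259)
200^36 ≡ 1 (mod 259) ✓
Therefore the multiplicative order of 200 modulo 259 is 36.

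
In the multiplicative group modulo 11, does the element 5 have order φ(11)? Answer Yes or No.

φ(11) = 11 − 1 = 10 = 2 · 5.
An element g generates (Z/11Z)^× iff g^(10/q) ≢ 1 (mod 11) for each prime q ∈ {2, 5}.
5^5 ≡ 1 (mod 11)  [q = 2: ≡ 1 ✗]
5^2 ≡ 3 (mod 11)  [q = 5: ≢ 1 ✓]
5^5 ≡ 1 shows ord(5) | 5, strictly less than φ(11); not a primitive root.

No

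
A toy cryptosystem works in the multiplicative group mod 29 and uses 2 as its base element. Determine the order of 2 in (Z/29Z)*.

By Lagrange's theorem, ord_29(2) divides φ(29) = 29 − 1 = 28 = 2^2 · 7.
Divisors of 28: 1, 2, 4, 7, 14, 28.
Evaluate successive powers at the divisors of 28:
2^1 ≡ 2 (mod 29)
2^2 ≡ 4 (mod 29)
2^4 ≡ 16 (mod 29)
2^7 ≡ 12 (mod 29)
2^14 ≡ 28 (mod 29)
2^28 ≡ 1 (mod 29) ✓
Therefore the multiplicative order of 2 modulo 29 is 28.

28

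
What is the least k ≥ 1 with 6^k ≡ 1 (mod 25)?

The order of 6 must divide φ(25) = φ(5^2) = 5·(5−1) = 20 = 2^2 · 5.
Divisors of 20: 1, 2, 4, 5, 10, 20.
Test each divisor d:
6^1 ≡ 6 (mod 25)
6^2 ≡ 11 (mod 25)
6^4 ≡ 21 (mod 25)
6^5 ≡ 1 (mod 25) ✓
Therefore the multiplicative order of 6 modulo 25 is 5.

5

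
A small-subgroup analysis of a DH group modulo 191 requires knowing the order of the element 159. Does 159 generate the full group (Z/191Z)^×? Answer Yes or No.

φ(191) = 191 − 1 = 190 = 2 · 5 · 19.
An element g generates (Z/191Z)^× iff g^(190/q) ≢ 1 (mod 191) for each prime q ∈ {2, 5, 19}.
159^95 ≡ 190 (mod 191)  [q = 2: ≢ 1 ✓]
159^38 ≡ 1 (mod 191)  [q = 5: ≡ 1 ✗]
159^10 ≡ 154 (mod 191)  [q = 19: ≢ 1 ✓]
The check at q = 5 fails, so 159 generates a proper subgroup.

No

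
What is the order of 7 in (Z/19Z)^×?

The order of 7 must divide φ(19) = 19 − 1 = 18 = 2 · 3^2.
Divisors of 18: 1, 2, 3, 6, 9, 18.
Test each divisor d:
7^1 ≡ 7 (mod 19)
7^2 ≡ 11 (mod 19)
7^3 ≡ 1 (mod 19) ✓
The smallest such exponent is 3, so the order of 7 is 3.

3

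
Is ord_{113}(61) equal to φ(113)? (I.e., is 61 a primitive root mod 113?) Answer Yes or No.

φ(113) = 113 − 1 = 112 = 2^4 · 7.
61 is a primitive root mod 113 iff 61^(φ(113)/q) ≢ 1 for every prime q | φ(113), i.e. q ∈ {2, 7}.
61^56 ≡ 1 (mod 113)  [q = 2: ≡ 1 ✗]
61^16 ≡ 106 (mod 113)  [q = 7: ≢ 1 ✓]
Since 61^56 ≡ 1, the order of 61 divides 56 < 112, so 61 is not a primitive root.

No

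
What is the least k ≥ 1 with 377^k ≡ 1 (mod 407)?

ord(377) | φ(407) = φ(11·37) = (11−1)·(37−1) = 10·36 = 360 = 2^3 · 3^2 · 5.
Divisors of 360: 1, 2, 3, 4, 5, 6, 8, 9, 10, 12, 15, 18, 20, 24, 30, 36, 40, 45, 60, 72, 90, 120, 180, 360.
Compute 377^d (mod 407) for the divisors d until we hit 1:
377^1 ≡ 377 (mod 407)
377^2 ≡ 86 (mod 407)
377^3 ≡ 269 (mod 407)
377^4 ≡ 70 (mod 407)
377^5 ≡ 342 (mod 407)
377^6 ≡ 322 (mod 407)
377^8 ≡ 16 (mod 407)
377^9 ≡ 334 (mod 407)
377^10 ≡ 155 (mod 407)
377^12 ≡ 306 (mod 407)
377^15 ≡ 100 (mod 407)
377^18 ≡ 38 (mod 407)
377^20 ≡ 12 (mod 407)
377^24 ≡ 26 (mod 407)
377^30 ≡ 232 (mod 407)
377^36 ≡ 223 (mod 407)
377^40 ≡ 144 (mod 407)
377^45 ≡ 1 (mod 407) ✓
So ord_407(377) = 45.

45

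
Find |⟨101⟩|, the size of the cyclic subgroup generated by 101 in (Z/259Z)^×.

The order of 101 must divide φ(259) = φ(7·37) = (7−1)·(37−1) = 6·36 = 216 = 2^3 · 3^3.
Divisors of 216: 1, 2, 3, 4, 6, 8, 9, 12, 18, 24, 27, 36, 54, 72, 108, 216.
Evaluate successive powers at the divisors of 216:
101^1 ≡ 101 (mod 259)
101^2 ≡ 100 (mod 259)
101^3 ≡ 258 (mod 259)
101^4 ≡ 158 (mod 259)
101^6 ≡ 1 (mod 259) ✓
Hence ord(101) = 6.

6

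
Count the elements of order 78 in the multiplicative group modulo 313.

24

φ(313) = 313 − 1 = 312 = 2^3 · 3 · 13.
In a cyclic group of order 312, there are φ(d) elements of order d for each divisor d of 312, and zero for non-divisors.
78 = 2 · 3 · 13 divides 312, and φ(78) = 24.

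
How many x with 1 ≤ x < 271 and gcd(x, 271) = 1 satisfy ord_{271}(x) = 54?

φ(271) = 271 − 1 = 270 = 2 · 3^3 · 5.
(Z/271Z)^× is cyclic (|G| = 270); a cyclic group of order m has exactly φ(d) elements of each order d | m, and none otherwise.
54 = 2 · 3^3 divides 270, and φ(54) = 18.

18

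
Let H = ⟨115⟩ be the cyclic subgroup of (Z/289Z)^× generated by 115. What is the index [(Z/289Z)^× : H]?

4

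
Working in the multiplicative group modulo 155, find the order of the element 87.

12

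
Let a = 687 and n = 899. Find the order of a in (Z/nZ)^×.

The order of 687 must divide φ(899) = φ(29·31) = (29−1)·(31−1) = 28·30 = 840 = 2^3 · 3 · 5 · 7.
Divisors of 840: 1, 2, 3, 4, 5, 6, 7, 8, 10, 12, 14, 15, 20, 21, 24, 28, 30, 35, 40, 42, 56, 60, 70, 84, 105, 120, 140, 168, 210, 280, 420, 840.
Test each divisor d:
687^1 ≡ 687
687^2 ≡ 893
687^3 ≡ 373
687^4 ≡ 36
687^5 ≡ 459
687^6 ≡ 683
687^7 ≡ 842
687^8 ≡ 397
687^10 ≡ 315
687^12 ≡ 807
687^14 ≡ 552
687^15 ≡ 745
687^20 ≡ 335
687^21 ≡ 1
The smallest such exponent is 21, so the order of 687 is 21.

21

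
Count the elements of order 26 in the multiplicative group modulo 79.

12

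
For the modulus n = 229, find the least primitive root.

6

φ(229) = 229 − 1 = 228 = 2^2 · 3 · 19.
Test candidates g = 2, 3, … against the prime factors q ∈ {2, 3, 19} of φ(229): g is a generator iff g^(228/q) ≢ 1 for every such q.
g = 2: 2^114 ≡ 228; 2^76 ≡ 1 — hits 1, so not a primitive root.
g = 3: 3^114 ≡ 1 — hits 1, so not a primitive root.
g = 4: 4^114 ≡ 1 — hits 1, so not a primitive root.
g = 5: 5^114 ≡ 1 — hits 1, so not a primitive root.
g = 6: 6^114 ≡ 228; 6^76 ≡ 134; 6^12 ≡ 165 — none is 1, so 6 is a primitive root.
So 6 is the smallest generator of (Z/229Z)^×.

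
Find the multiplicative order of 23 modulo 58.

7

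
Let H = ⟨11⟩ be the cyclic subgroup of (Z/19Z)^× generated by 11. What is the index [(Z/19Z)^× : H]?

6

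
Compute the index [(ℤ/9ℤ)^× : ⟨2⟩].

1

ord(2) | φ(9) = φ(3^2) = 3·(3−1) = 6 = 2 · 3.
Divisors of 6: 1, 2, 3, 6.
Check 2^d mod 9 for each divisor in increasing order:
2^1 ≡ 2 (mod 9)
2^2 ≡ 4 (mod 9)
2^3 ≡ 8 (mod 9)
2^6 ≡ 1 (mod 9) ✓
The order of 2 is 6, so the subgroup it generates has 6 elements.
[(Z/9Z)^× : ⟨2⟩] = 6/6 = 1.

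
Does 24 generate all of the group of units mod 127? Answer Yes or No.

No

φ(127) = 127 − 1 = 126 = 2 · 3^2 · 7.
Test 24^(126/q) mod 127 for each prime factor q of 126:
24^63 ≡ 126 (mod 127)  [q = 2: ≢ 1 ✓]
24^42 ≡ 107 (mod 127)  [q = 3: ≢ 1 ✓]
24^18 ≡ 1 (mod 127)  [q = 7: ≡ 1 ✗]
24^18 ≡ 1 shows ord(24) | 18, strictly less than φ(127); not a primitive root.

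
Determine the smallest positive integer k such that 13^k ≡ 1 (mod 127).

63

ord(13) | φ(127) = 127 − 1 = 126 = 2 · 3^2 · 7.
Divisors of 126: 1, 2, 3, 6, 7, 9, 14, 18, 21, 42, 63, 126.
Evaluate successive powers at the divisors of 126:
13^1 ≡ 13
13^2 ≡ 42
13^3 ≡ 38
13^6 ≡ 47
13^7 ≡ 103
13^9 ≡ 8
13^14 ≡ 68
13^18 ≡ 64
13^21 ≡ 19
13^42 ≡ 107
13^63 ≡ 1
The smallest such exponent is 63, so the order of 13 is 63.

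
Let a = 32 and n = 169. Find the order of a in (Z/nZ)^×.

156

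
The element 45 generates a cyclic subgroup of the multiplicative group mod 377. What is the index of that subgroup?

ord(45) | φ(377) = φ(13·29) = (13−1)·(29−1) = 12·28 = 336 = 2^4 · 3 · 7.
Divisors of 336: 1, 2, 3, 4, 6, 7, 8, 12, 14, 16, 21, 24, 28, 42, 48, 56, 84, 112, 168, 336.
Test each divisor d:
45^1 ≡ 45 (mod 377)
45^2 ≡ 140 (mod 377)
45^3 ≡ 268 (mod 377)
45^4 ≡ 373 (mod 377)
45^6 ≡ 194 (mod 377)
45^7 ≡ 59 (mod 377)
45^8 ≡ 16 (mod 377)
45^12 ≡ 313 (mod 377)
45^14 ≡ 88 (mod 377)
45^16 ≡ 256 (mod 377)
45^21 ≡ 291 (mod 377)
45^24 ≡ 326 (mod 377)
45^28 ≡ 204 (mod 377)
45^42 ≡ 233 (mod 377)
45^48 ≡ 339 (mod 377)
45^56 ≡ 146 (mod 377)
45^84 ≡ 1 (mod 377) ✓
Thus |⟨45⟩| = ord(45) = 84.
The index is φ(377) / ord(45) = 336 / 84 = 4.

4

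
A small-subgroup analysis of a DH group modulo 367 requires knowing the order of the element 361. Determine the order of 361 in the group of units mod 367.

183

By Lagrange's theorem, ord_367(361) divides φ(367) = 367 − 1 = 366 = 2 · 3 · 61.
Divisors of 366: 1, 2, 3, 6, 61, 122, 183, 366.
Compute 361^d (mod 367) for the divisors d until we hit 1:
361^1 ≡ 361 (mod 367)
361^2 ≡ 36 (mod 367)
361^3 ≡ 151 (mod 367)
361^6 ≡ 47 (mod 367)
361^61 ≡ 83 (mod 367)
361^122 ≡ 283 (mod 367)
361^183 ≡ 1 (mod 367) ✓
So ord_367(361) = 183.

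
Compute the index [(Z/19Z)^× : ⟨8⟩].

3

Since 8 ∈ (Z/19Z)^×, its order divides φ(19) = 19 − 1 = 18 = 2 · 3^2.
Divisors of 18: 1, 2, 3, 6, 9, 18.
Compute 8^d (mod 19) for the divisors d until we hit 1:
8^1 ≡ 8 (mod 19)
8^2 ≡ 7 (mod 19)
8^3 ≡ 18 (mod 19)
8^6 ≡ 1 (mod 19) ✓
So ord_19(8) = 6, hence |⟨8⟩| = 6.
The index is φ(19) / ord(8) = 18 / 6 = 3.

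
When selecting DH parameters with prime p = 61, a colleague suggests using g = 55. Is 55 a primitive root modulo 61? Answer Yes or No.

φ(61) = 61 − 1 = 60 = 2^2 · 3 · 5.
Test 55^(60/q) mod 61 for each prime factor q of 60:
55^30 ≡ 60 (mod 61)  [q = 2: ≢ 1 ✓]
55^20 ≡ 47 (mod 61)  [q = 3: ≢ 1 ✓]
55^12 ≡ 20 (mod 61)  [q = 5: ≢ 1 ✓]
Every test exponent gives a nontrivial residue, hence 55 generates the full group.

Yes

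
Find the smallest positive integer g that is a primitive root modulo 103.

5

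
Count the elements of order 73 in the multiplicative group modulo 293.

72

φ(293) = 293 − 1 = 292 = 2^2 · 73.
(Z/293Z)^× is cyclic (|G| = 292); a cyclic group of order m has exactly φ(d) elements of each order d | m, and none otherwise.
73 | 292, and φ(73) = 73 − 1 = 72.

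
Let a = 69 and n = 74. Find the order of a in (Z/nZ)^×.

36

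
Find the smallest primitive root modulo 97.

5

φ(97) = 97 − 1 = 96 = 2^5 · 3.
Test candidates g = 2, 3, … against the prime factors q ∈ {2, 3} of φ(97): g is a generator iff g^(96/q) ≢ 1 for every such q.
g = 2: 2^48 ≡ 1 — hits 1, so not a primitive root.
g = 3: 3^48 ≡ 1 — hits 1, so not a primitive root.
g = 4: 4^48 ≡ 1 — hits 1, so not a primitive root.
g = 5: 5^48 ≡ 96; 5^32 ≡ 35 — none is 1, so 5 is a primitive root.
Hence the least primitive root of 97 is 5.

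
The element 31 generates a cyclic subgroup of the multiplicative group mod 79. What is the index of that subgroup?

2

ord(31) | φ(79) = 79 − 1 = 78 = 2 · 3 · 13.
Divisors of 78: 1, 2, 3, 6, 13, 26, 39, 78.
Evaluate successive powers at the divisors of 78:
31^1 ≡ 31
31^2 ≡ 13
31^3 ≡ 8
31^6 ≡ 64
31^13 ≡ 23
31^26 ≡ 55
31^39 ≡ 1
The order of 31 is 39, so the subgroup it generates has 39 elements.
[(Z/79Z)^× : ⟨31⟩] = 78/39 = 2.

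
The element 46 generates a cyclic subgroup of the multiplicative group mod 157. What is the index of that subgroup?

The order of 46 must divide φ(157) = 157 − 1 = 156 = 2^2 · 3 · 13.
Divisors of 156: 1, 2, 3, 4, 6, 12, 13, 26, 39, 52, 78, 156.
Compute 46^d (mod 157) for the divisors d until we hit 1:
46^1 ≡ 46 (mod 157)
46^2 ≡ 75 (mod 157)
46^3 ≡ 153 (mod 157)
46^4 ≡ 130 (mod 157)
46^6 ≡ 16 (mod 157)
46^12 ≡ 99 (mod 157)
46^13 ≡ 1 (mod 157) ✓
Thus |⟨46⟩| = ord(46) = 13.
[(Z/157Z)^× : ⟨46⟩] = 156/13 = 12.

12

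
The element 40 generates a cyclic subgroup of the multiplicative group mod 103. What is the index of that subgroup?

1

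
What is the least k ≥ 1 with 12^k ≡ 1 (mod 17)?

16

By Lagrange's theorem, ord_17(12) divides φ(17) = 17 − 1 = 16 = 2^4.
Divisors of 16: 1, 2, 4, 8, 16.
Test each divisor d:
12^1 ≡ 12
12^2 ≡ 8
12^4 ≡ 13
12^8 ≡ 16
12^16 ≡ 1
The smallest such exponent is 16, so the order of 12 is 16.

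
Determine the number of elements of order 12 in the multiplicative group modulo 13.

φ(13) = 13 − 1 = 12 = 2^2 · 3.
In a cyclic group of order 12, there are φ(d) elements of order d for each divisor d of 12, and zero for non-divisors.
12 = 2^2 · 3 divides 12, and φ(12) = 4.

4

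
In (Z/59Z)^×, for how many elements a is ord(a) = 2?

1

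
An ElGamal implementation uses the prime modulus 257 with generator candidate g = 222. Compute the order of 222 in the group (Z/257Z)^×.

64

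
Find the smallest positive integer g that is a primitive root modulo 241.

7

φ(241) = 241 − 1 = 240 = 2^4 · 3 · 5.
Test candidates g = 2, 3, … against the prime factors q ∈ {2, 3, 5} of φ(241): g is a generator iff g^(240/q) ≢ 1 for every such q.
g = 2: 2^120 ≡ 1 — hits 1, so not a primitive root.
g = 3: 3^120 ≡ 1 — hits 1, so not a primitive root.
g = 4: 4^120 ≡ 1 — hits 1, so not a primitive root.
g = 5: 5^120 ≡ 1 — hits 1, so not a primitive root.
g = 6: 6^120 ≡ 1 — hits 1, so not a primitive root.
g = 7: 7^120 ≡ 240; 7^80 ≡ 15; 7^48 ≡ 91 — none is 1, so 7 is a primitive root.
Hence the least primitive root of 241 is 7.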